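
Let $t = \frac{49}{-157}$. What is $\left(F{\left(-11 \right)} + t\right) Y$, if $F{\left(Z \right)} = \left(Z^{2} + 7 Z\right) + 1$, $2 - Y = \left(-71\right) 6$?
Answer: $\frac{3002848}{157} \approx 19126.0$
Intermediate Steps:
$Y = 428$ ($Y = 2 - \left(-71\right) 6 = 2 - -426 = 2 + 426 = 428$)
$F{\left(Z \right)} = 1 + Z^{2} + 7 Z$
$t = - \frac{49}{157}$ ($t = 49 \left(- \frac{1}{157}\right) = - \frac{49}{157} \approx -0.3121$)
$\left(F{\left(-11 \right)} + t\right) Y = \left(\left(1 + \left(-11\right)^{2} + 7 \left(-11\right)\right) - \frac{49}{157}\right) 428 = \left(\left(1 + 121 - 77\right) - \frac{49}{157}\right) 428 = \left(45 - \frac{49}{157}\right) 428 = \frac{7016}{157} \cdot 428 = \frac{3002848}{157}$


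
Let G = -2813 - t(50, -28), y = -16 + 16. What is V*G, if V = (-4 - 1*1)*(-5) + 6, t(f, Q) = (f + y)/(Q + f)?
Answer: -960008/11 ≈ -87274.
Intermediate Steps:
y = 0
t(f, Q) = f/(Q + f) (t(f, Q) = (f + 0)/(Q + f) = f/(Q + f))
V = 31 (V = (-4 - 1)*(-5) + 6 = -5*(-5) + 6 = 25 + 6 = 31)
G = -30968/11 (G = -2813 - 50/(-28 + 50) = -2813 - 50/22 = -2813 - 1*25/11 = -2813 - 25/11 = -30968/11 ≈ -2815.3)
V*G = 31*(-30968/11) = -960008/11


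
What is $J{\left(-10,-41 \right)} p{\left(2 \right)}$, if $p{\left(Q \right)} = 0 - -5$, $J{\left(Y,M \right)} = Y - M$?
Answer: $155$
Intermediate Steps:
$p{\left(Q \right)} = 5$ ($p{\left(Q \right)} = 0 + 5 = 5$)
$J{\left(-10,-41 \right)} p{\left(2 \right)} = \left(-10 - -41\right) 5 = \left(-10 + 41\right) 5 = 31 \cdot 5 = 155$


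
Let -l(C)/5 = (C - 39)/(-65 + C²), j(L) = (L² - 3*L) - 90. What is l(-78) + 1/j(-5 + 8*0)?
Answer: 1787/23150 ≈ 0.077192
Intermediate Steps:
j(L) = -90 + L² - 3*L
l(C) = -5*(-39 + C)/(-65 + C²) (l(C) = -5*(C - 39)/(-65 + C²) = -5*(-39 + C)/(-65 + C²))
l(-78) + 1/j(-5 + 8*0) = 5*(39 - 1*(-78))/(-65 + (-78)²) + 1/(-90 + (-5 + 8*0)² - 3*(-5 + 8*0)) = 5*(39 + 78)/(-65 + 6084) + 1/(-90 + (-5 + 0)² - 3*(-5 + 0)) = 5*117/6019 + 1/(-90 + (-5)² - 3*(-5)) = 5*(1/6019)*117 + 1/(-90 + 25 + 15) = 45/463 + 1/(-50) = 45/463 - 1/50 = 1787/23150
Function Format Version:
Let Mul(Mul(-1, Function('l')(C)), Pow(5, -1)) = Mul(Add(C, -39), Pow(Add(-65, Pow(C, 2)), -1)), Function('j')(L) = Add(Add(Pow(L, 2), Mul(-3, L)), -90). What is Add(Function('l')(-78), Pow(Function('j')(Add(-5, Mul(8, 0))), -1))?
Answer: Rational(1787, 23150) ≈ 0.077192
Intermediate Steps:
Function('j')(L) = Add(-90, Pow(L, 2), Mul(-3, L))
Function('l')(C) = Mul(-5, Pow(Add(-65, Pow(C, 2)), -1), Add(-39, C)) (Function('l')(C) = Mul(-5, Mul(Add(C, -39), Pow(Add(-65, Pow(C, 2)), -1))) = Mul(-5, Mul(Add(-39, C), Pow(Add(-65, Pow(C, 2)), -1))) = Mul(-5, Mul(Pow(Add(-65, Pow(C, 2)), -1), Add(-39, C))) = Mul(-5, Pow(Add(-65, Pow(C, 2)), -1), Add(-39, C)))
Add(Function('l')(-78), Pow(Function('j')(Add(-5, Mul(8, 0))), -1)) = Add(Mul(5, Pow(Add(-65, Pow(-78, 2)), -1), Add(39, Mul(-1, -78))), Pow(Add(-90, Pow(Add(-5, Mul(8, 0)), 2), Mul(-3, Add(-5, Mul(8, 0)))), -1)) = Add(Mul(5, Pow(Add(-65, 6084), -1), Add(39, 78)), Pow(Add(-90, Pow(Add(-5, 0), 2), Mul(-3, Add(-5, 0))), -1)) = Add(Mul(5, Pow(6019, -1), 117), Pow(Add(-90, Pow(-5, 2), Mul(-3, -5)), -1)) = Add(Mul(5, Rational(1, 6019), 117), Pow(Add(-90, 25, 15), -1)) = Add(Rational(45, 463), Pow(-50, -1)) = Add(Rational(45, 463), Rational(-1, 50)) = Rational(1787, 23150)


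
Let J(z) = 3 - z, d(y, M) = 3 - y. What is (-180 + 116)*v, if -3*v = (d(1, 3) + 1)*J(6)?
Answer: -192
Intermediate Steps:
v = 3 (v = -((3 - 1*1) + 1)*(3 - 1*6)/3 = -((3 - 1) + 1)*(3 - 6)/3 = -(2 + 1)*(-3)/3 = -(-3) = -1/3*(-9) = 3)
(-180 + 116)*v = (-180 + 116)*3 = -64*3 = -192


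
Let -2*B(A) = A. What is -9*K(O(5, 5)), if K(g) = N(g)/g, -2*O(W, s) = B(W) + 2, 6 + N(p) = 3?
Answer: 108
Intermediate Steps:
N(p) = -3 (N(p) = -6 + 3 = -3)
B(A) = -A/2
O(W, s) = -1 + W/4 (O(W, s) = -(-W/2 + 2)/2 = -(2 - W/2)/2 = -1 + W/4)
K(g) = -3/g
-9*K(O(5, 5)) = -(-27)/(-1 + (1/4)*5) = -(-27)/(-1 + 5/4) = -(-27)/1/4 = -(-27)*4 = -9*(-12) = 108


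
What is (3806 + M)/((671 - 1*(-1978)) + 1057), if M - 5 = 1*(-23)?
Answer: 1894/1853 ≈ 1.0221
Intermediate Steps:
M = -18 (M = 5 + 1*(-23) = 5 - 23 = -18)
(3806 + M)/((671 - 1*(-1978)) + 1057) = (3806 - 18)/((671 - 1*(-1978)) + 1057) = 3788/((671 + 1978) + 1057) = 3788/(2649 + 1057) = 3788/3706 = 3788*(1/3706) = 1894/1853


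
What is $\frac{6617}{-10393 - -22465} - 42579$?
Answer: $- \frac{514007071}{12072} \approx -42578.0$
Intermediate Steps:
$\frac{6617}{-10393 - -22465} - 42579 = \frac{6617}{-10393 + 22465} - 42579 = \frac{6617}{12072} - 42579 = - \frac{514007071}{12072}$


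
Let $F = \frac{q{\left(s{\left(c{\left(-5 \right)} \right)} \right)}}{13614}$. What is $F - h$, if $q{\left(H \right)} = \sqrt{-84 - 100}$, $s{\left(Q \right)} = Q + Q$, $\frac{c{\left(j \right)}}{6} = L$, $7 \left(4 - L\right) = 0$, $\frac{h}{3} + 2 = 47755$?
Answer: $-143259 + \frac{i \sqrt{46}}{6807} \approx -1.4326 \cdot 10^{5} + 0.00099638 i$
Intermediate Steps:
$h = 143259$ ($h = -6 + 3 \cdot 47755 = -6 + 143265 = 143259$)
$L = 4$ ($L = 4 - 0 = 4 + 0 = 4$)
$c{\left(j \right)} = 24$ ($c{\left(j \right)} = 6 \cdot 4 = 24$)
$s{\left(Q \right)} = 2 Q$
$q{\left(H \right)} = 2 i \sqrt{46}$ ($q{\left(H \right)} = \sqrt{-184} = 2 i \sqrt{46}$)
$F = \frac{i \sqrt{46}}{6807}$ ($F = \frac{2 i \sqrt{46}}{13614} = 2 i \sqrt{46} \cdot \frac{1}{13614} = \frac{i \sqrt{46}}{6807} \approx 0.00099638 i$)
$F - h = \frac{i \sqrt{46}}{6807} - 143259 = -143259 + \frac{i \sqrt{46}}{6807}$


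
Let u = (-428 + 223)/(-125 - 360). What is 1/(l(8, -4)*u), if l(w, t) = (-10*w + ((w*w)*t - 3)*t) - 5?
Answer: 97/38991 ≈ 0.0024878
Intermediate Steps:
u = 41/97 (u = -205/(-485) = -205*(-1/485) = 41/97 ≈ 0.42268)
l(w, t) = -5 - 10*w + t*(-3 + t*w²) (l(w, t) = (-10*w + (w²*t - 3)*t) - 5 = (-10*w + (t*w² - 3)*t) - 5 = (-10*w + (-3 + t*w²)*t) - 5 = (-10*w + t*(-3 + t*w²)) - 5 = -5 - 10*w + t*(-3 + t*w²))
1/(l(8, -4)*u) = 1/((-5 - 10*8 - 3*(-4) + (-4)²*8²)*(41/97)) = 1/((-5 - 80 + 12 + 16*64)*(41/97)) = 1/((-5 - 80 + 12 + 1024)*(41/97)) = 1/(951*(41/97)) = 1/(38991/97) = 97/38991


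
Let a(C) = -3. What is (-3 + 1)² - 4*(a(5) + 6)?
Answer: -8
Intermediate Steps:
(-3 + 1)² - 4*(a(5) + 6) = (-3 + 1)² - 4*(-3 + 6) = (-2)² - 4*3 = 4 - 1*12 = 4 - 12 = -8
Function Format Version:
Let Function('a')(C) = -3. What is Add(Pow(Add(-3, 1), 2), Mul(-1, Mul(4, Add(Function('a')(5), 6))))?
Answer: -8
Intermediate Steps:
Add(Pow(Add(-3, 1), 2), Mul(-1, Mul(4, Add(Function('a')(5), 6)))) = Add(Pow(Add(-3, 1), 2), Mul(-1, Mul(4, Add(-3, 6)))) = Add(Pow(-2, 2), Mul(-1, Mul(4, 3))) = Add(4, Mul(-1, 12)) = Add(4, -12) = -8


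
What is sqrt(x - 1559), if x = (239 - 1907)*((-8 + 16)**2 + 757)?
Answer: I*sqrt(1370987) ≈ 1170.9*I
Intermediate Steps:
x = -1369428 (x = -1668*(8**2 + 757) = -1668*(64 + 757) = -1668*821 = -1369428)
sqrt(x - 1559) = sqrt(-1369428 - 1559) = sqrt(-1370987) = I*sqrt(1370987)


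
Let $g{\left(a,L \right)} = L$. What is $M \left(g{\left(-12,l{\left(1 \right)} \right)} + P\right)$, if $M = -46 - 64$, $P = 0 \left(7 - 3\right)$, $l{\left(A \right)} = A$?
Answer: $-110$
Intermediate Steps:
$P = 0$ ($P = 0 \cdot 4 = 0$)
$M = -110$
$M \left(g{\left(-12,l{\left(1 \right)} \right)} + P\right) = - 110 \left(1 + 0\right) = \left(-110\right) 1 = -110$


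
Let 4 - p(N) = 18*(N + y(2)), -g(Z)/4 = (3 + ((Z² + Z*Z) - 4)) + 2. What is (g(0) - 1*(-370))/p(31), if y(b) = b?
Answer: -183/295 ≈ -0.62034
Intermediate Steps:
g(Z) = -4 - 8*Z² (g(Z) = -4*((3 + ((Z² + Z*Z) - 4)) + 2) = -4*((3 + ((Z² + Z²) - 4)) + 2) = -4*((3 + (2*Z² - 4)) + 2) = -4*((3 + (-4 + 2*Z²)) + 2) = -4*((-1 + 2*Z²) + 2) = -4*(1 + 2*Z²) = -4 - 8*Z²)
p(N) = -32 - 18*N (p(N) = 4 - 18*(N + 2) = 4 - 18*(2 + N) = 4 - (36 + 18*N) = 4 + (-36 - 18*N) = -32 - 18*N)
(g(0) - 1*(-370))/p(31) = ((-4 - 8*0²) - 1*(-370))/(-32 - 18*31) = ((-4 - 8*0) + 370)/(-32 - 558) = ((-4 + 0) + 370)/(-590) = (-4 + 370)*(-1/590) = 366*(-1/590) = -183/295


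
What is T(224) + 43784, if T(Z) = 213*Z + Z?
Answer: 91720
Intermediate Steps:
T(Z) = 214*Z
T(224) + 43784 = 214*224 + 43784 = 47936 + 43784 = 91720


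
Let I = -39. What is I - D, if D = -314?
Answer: 275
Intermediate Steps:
I - D = -39 - 1*(-314) = -39 + 314 = 275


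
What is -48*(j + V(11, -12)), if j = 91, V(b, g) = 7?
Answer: -4704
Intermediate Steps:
-48*(j + V(11, -12)) = -48*(91 + 7) = -48*98 = -4704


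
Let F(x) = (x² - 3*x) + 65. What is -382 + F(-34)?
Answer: 941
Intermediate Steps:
F(x) = 65 + x² - 3*x
-382 + F(-34) = -382 + (65 + (-34)² - 3*(-34)) = -382 + (65 + 1156 + 102) = -382 + 1323 = 941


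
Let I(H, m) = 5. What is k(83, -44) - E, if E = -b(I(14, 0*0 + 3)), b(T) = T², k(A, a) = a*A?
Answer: -3627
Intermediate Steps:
k(A, a) = A*a
E = -25 (E = -1*5² = -1*25 = -25)
k(83, -44) - E = 83*(-44) - 1*(-25) = -3652 + 25 = -3627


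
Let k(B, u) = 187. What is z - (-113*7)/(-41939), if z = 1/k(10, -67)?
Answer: -6234/461329 ≈ -0.013513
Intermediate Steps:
z = 1/187 ≈ 0.0053476
z - (-113*7)/(-41939) = 1/187 - (-113*7)/(-41939) = 1/187 - (-791)*(-1)/41939 = 1/187 - 1*791/41939 = 1/187 - 791/41939 = -6234/461329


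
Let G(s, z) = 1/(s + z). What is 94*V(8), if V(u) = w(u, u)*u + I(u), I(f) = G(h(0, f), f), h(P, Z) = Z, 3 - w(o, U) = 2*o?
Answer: -78161/8 ≈ -9770.1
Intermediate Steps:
w(o, U) = 3 - 2*o
I(f) = 1/(2*f) (I(f) = 1/(f + f) = 1/(2*f))
V(u) = 1/(2*u) + u*(3 - 2*u) (V(u) = (3 - 2*u)*u + 1/(2*u) = u*(3 - 2*u) + 1/(2*u) = 1/(2*u) + u*(3 - 2*u))
94*V(8) = 94*((½)/8 - 2*8² + 3*8) = 94*((½)*(⅛) - 2*64 + 24) = 94*(1/16 - 128 + 24) = 94*(-1663/16) = -78161/8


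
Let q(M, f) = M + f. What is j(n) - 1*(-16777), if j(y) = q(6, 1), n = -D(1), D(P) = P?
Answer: 16784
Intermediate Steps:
n = -1 (n = -1*1 = -1)
j(y) = 7 (j(y) = 6 + 1 = 7)
j(n) - 1*(-16777) = 7 - 1*(-16777) = 7 + 16777 = 16784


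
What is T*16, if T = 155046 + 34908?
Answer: 3039264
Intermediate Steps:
T = 189954
T*16 = 189954*16 = 3039264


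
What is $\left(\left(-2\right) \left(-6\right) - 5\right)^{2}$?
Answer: $49$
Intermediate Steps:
$\left(\left(-2\right) \left(-6\right) - 5\right)^{2} = \left(12 - 5\right)^{2} = 7^{2} = 49$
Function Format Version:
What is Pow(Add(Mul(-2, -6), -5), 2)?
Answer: 49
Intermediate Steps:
Pow(Add(Mul(-2, -6), -5), 2) = Pow(Add(12, -5), 2) = Pow(7, 2) = 49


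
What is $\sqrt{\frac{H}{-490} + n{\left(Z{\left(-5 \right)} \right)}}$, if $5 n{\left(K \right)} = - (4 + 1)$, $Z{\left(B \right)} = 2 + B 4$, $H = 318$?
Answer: $\frac{2 i \sqrt{505}}{35} \approx 1.2841 i$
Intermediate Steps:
$Z{\left(B \right)} = 2 + 4 B$
$n{\left(K \right)} = -1$ ($n{\left(K \right)} = \frac{\left(-1\right) \left(4 + 1\right)}{5} = \frac{\left(-1\right) 5}{5} = \frac{1}{5} \left(-5\right) = -1$)
$\sqrt{\frac{H}{-490} + n{\left(Z{\left(-5 \right)} \right)}} = \sqrt{\frac{318}{-490} - 1} = \sqrt{318 \left(- \frac{1}{490}\right) - 1} = \sqrt{- \frac{159}{245} - 1} = \sqrt{- \frac{404}{245}} = \frac{2 i \sqrt{505}}{35}$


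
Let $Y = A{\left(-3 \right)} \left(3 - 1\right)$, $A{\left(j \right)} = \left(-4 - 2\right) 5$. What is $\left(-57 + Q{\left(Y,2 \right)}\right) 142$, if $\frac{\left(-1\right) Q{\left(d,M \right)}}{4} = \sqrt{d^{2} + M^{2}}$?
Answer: $-8094 - 1136 \sqrt{901} \approx -42193.0$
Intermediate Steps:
$A{\left(j \right)} = -30$ ($A{\left(j \right)} = \left(-6\right) 5 = -30$)
$Y = -60$ ($Y = - 30 \left(3 - 1\right) = \left(-30\right) 2 = -60$)
$Q{\left(d,M \right)} = - 4 \sqrt{M^{2} + d^{2}}$ ($Q{\left(d,M \right)} = - 4 \sqrt{d^{2} + M^{2}} = - 4 \sqrt{M^{2} + d^{2}}$)
$\left(-57 + Q{\left(Y,2 \right)}\right) 142 = \left(-57 - 4 \sqrt{2^{2} + \left(-60\right)^{2}}\right) 142 = \left(-57 - 4 \sqrt{4 + 3600}\right) 142 = \left(-57 - 4 \sqrt{3604}\right) 142 = \left(-57 - 4 \cdot 2 \sqrt{901}\right) 142 = \left(-57 - 8 \sqrt{901}\right) 142 = -8094 - 1136 \sqrt{901}$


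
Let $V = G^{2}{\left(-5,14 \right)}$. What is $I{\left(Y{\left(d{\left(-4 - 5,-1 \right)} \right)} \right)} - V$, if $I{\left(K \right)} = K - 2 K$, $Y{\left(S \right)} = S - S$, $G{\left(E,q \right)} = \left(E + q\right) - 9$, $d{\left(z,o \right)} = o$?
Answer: $0$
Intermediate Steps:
$G{\left(E,q \right)} = -9 + E + q$
$Y{\left(S \right)} = 0$
$I{\left(K \right)} = - K$
$V = 0$ ($V = \left(-9 - 5 + 14\right)^{2} = 0^{2} = 0$)
$I{\left(Y{\left(d{\left(-4 - 5,-1 \right)} \right)} \right)} - V = \left(-1\right) 0 - 0 = 0 + 0 = 0$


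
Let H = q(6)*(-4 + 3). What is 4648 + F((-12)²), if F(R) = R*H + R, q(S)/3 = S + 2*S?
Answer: -2984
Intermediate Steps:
q(S) = 9*S (q(S) = 3*(S + 2*S) = 3*(3*S) = 9*S)
H = -54 (H = (9*6)*(-4 + 3) = 54*(-1) = -54)
F(R) = -53*R (F(R) = R*(-54) + R = -54*R + R = -53*R)
4648 + F((-12)²) = 4648 - 53*(-12)² = 4648 - 53*144 = 4648 - 7632 = -2984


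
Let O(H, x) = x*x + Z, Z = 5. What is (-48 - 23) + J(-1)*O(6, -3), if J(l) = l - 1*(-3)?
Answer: -43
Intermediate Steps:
J(l) = 3 + l (J(l) = l + 3 = 3 + l)
O(H, x) = 5 + x² (O(H, x) = x*x + 5 = x² + 5 = 5 + x²)
(-48 - 23) + J(-1)*O(6, -3) = (-48 - 23) + (3 - 1)*(5 + (-3)²) = -71 + 2*(5 + 9) = -71 + 2*14 = -71 + 28 = -43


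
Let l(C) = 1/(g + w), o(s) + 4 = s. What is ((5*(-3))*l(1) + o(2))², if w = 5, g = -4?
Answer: 289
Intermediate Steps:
o(s) = -4 + s
l(C) = 1 (l(C) = 1/(-4 + 5) = 1/1 = 1)
((5*(-3))*l(1) + o(2))² = ((5*(-3))*1 + (-4 + 2))² = (-15*1 - 2)² = (-15 - 2)² = (-17)² = 289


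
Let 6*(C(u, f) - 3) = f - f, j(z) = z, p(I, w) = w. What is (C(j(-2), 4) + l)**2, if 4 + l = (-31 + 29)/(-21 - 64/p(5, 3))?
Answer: 14641/16129 ≈ 0.90774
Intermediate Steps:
C(u, f) = 3 (C(u, f) = 3 + (f - f)/6 = 3 + (1/6)*0 = 3 + 0 = 3)
l = -502/127 (l = -4 + (-31 + 29)/(-21 - 64/3) = -4 - 2/(-21 - 64*1/3) = -4 - 2/(-21 - 64/3) = -4 - 2/(-127/3) = -4 - 2*(-3/127) = -4 + 6/127 = -502/127 ≈ -3.9528)
(C(j(-2), 4) + l)**2 = (3 - 502/127)**2 = (-121/127)**2 = 14641/16129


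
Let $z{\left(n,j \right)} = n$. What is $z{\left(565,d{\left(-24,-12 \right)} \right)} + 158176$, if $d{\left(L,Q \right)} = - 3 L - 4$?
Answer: $158741$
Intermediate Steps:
$d{\left(L,Q \right)} = -4 - 3 L$
$z{\left(565,d{\left(-24,-12 \right)} \right)} + 158176 = 565 + 158176 = 158741$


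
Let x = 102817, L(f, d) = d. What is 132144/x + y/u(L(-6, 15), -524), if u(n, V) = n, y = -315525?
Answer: -2162623451/102817 ≈ -21034.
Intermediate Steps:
132144/x + y/u(L(-6, 15), -524) = 132144/102817 - 315525/15 = 132144*(1/102817) - 315525*1/15 = 132144/102817 - 21035 = -2162623451/102817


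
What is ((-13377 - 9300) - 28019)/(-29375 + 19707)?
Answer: 12674/2417 ≈ 5.2437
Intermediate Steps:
((-13377 - 9300) - 28019)/(-29375 + 19707) = (-22677 - 28019)/(-9668) = -50696*(-1/9668) = 12674/2417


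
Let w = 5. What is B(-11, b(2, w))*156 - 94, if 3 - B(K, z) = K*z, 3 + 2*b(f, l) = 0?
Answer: -2200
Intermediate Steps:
b(f, l) = -3/2 (b(f, l) = -3/2 + (½)*0 = -3/2 + 0 = -3/2)
B(K, z) = 3 - K*z
B(-11, b(2, w))*156 - 94 = (3 - 1*(-11)*(-3/2))*156 - 94 = (3 - 33/2)*156 - 94 = -27/2*156 - 94 = -2106 - 94 = -2200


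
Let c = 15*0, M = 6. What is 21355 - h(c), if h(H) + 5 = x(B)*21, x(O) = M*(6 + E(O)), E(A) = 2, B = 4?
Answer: 20352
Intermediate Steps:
x(O) = 48 (x(O) = 6*(6 + 2) = 6*8 = 48)
c = 0
h(H) = 1003 (h(H) = -5 + 48*21 = -5 + 1008 = 1003)
21355 - h(c) = 21355 - 1*1003 = 21355 - 1003 = 20352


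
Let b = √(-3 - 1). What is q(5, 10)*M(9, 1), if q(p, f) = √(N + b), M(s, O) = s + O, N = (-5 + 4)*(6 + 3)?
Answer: 10*√(-9 + 2*I) ≈ 3.3132 + 30.182*I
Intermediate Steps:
N = -9 (N = -1*9 = -9)
b = 2*I (b = √(-4) = 2*I ≈ 2.0*I)
M(s, O) = O + s
q(p, f) = √(-9 + 2*I)
q(5, 10)*M(9, 1) = √(-9 + 2*I)*(1 + 9) = √(-9 + 2*I)*10 = 10*√(-9 + 2*I)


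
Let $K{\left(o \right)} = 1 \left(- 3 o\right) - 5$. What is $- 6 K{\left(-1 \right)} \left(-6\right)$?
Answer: $-72$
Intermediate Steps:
$K{\left(o \right)} = -5 - 3 o$ ($K{\left(o \right)} = - 3 o - 5 = -5 - 3 o$)
$- 6 K{\left(-1 \right)} \left(-6\right) = - 6 \left(-5 - -3\right) \left(-6\right) = - 6 \left(-5 + 3\right) \left(-6\right) = \left(-6\right) \left(-2\right) \left(-6\right) = 12 \left(-6\right) = -72$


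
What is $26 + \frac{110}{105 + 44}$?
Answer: $\frac{3984}{149} \approx 26.738$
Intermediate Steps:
$26 + \frac{110}{105 + 44} = 26 + \frac{110}{149} = \frac{3984}{149}$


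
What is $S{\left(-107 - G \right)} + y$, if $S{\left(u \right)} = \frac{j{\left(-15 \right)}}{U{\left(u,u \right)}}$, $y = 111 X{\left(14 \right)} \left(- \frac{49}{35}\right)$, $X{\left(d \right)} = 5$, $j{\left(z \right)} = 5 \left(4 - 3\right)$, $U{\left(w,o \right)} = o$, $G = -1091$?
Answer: $- \frac{764563}{984} \approx -777.0$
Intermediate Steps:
$j{\left(z \right)} = 5$ ($j{\left(z \right)} = 5 \cdot 1 = 5$)
$y = -777$ ($y = 111 \cdot 5 \left(- \frac{49}{35}\right) = 555 \left(\left(-49\right) \frac{1}{35}\right) = 555 \left(- \frac{7}{5}\right) = -777$)
$S{\left(u \right)} = \frac{5}{u}$
$S{\left(-107 - G \right)} + y = \frac{5}{-107 - -1091} - 777 = \frac{5}{-107 + 1091} - 777 = \frac{5}{984} - 777 = - \frac{764563}{984}$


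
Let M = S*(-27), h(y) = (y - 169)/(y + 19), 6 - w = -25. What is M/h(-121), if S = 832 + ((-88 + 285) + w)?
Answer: -291924/29 ≈ -10066.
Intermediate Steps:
w = 31 (w = 6 - 1*(-25) = 6 + 25 = 31)
S = 1060 (S = 832 + ((-88 + 285) + 31) = 832 + (197 + 31) = 832 + 228 = 1060)
h(y) = (-169 + y)/(19 + y)
M = -28620 (M = 1060*(-27) = -28620)
M/h(-121) = -28620*(19 - 121)/(-169 - 121) = -28620/(-290/(-102)) = -28620/((-1/102*(-290))) = -28620/145/51 = -28620*51/145 = -291924/29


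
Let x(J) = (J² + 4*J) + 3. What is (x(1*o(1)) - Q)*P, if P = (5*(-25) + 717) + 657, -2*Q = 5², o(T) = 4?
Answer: 118655/2 ≈ 59328.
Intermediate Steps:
x(J) = 3 + J² + 4*J
Q = -25/2 (Q = -½*5² = -½*25 = -25/2 ≈ -12.500)
P = 1249 (P = (-125 + 717) + 657 = 592 + 657 = 1249)
(x(1*o(1)) - Q)*P = ((3 + (1*4)² + 4*(1*4)) - 1*(-25/2))*1249 = ((3 + 4² + 4*4) + 25/2)*1249 = ((3 + 16 + 16) + 25/2)*1249 = (35 + 25/2)*1249 = (95/2)*1249 = 118655/2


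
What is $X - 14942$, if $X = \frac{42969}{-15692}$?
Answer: $- \frac{234512833}{15692} \approx -14945.0$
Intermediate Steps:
$X = - \frac{42969}{15692}$ ($X = 42969 \left(- \frac{1}{15692}\right) = - \frac{42969}{15692} \approx -2.7383$)
$X - 14942 = - \frac{42969}{15692} - 14942 = - \frac{234512833}{15692}$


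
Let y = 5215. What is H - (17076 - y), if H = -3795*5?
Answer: -30836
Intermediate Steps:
H = -18975
H - (17076 - y) = -18975 - (17076 - 1*5215) = -18975 - (17076 - 5215) = -18975 - 1*11861 = -18975 - 11861 = -30836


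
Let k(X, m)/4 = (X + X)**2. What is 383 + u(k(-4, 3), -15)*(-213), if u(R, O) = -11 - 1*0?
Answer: 2726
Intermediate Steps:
k(X, m) = 16*X**2 (k(X, m) = 4*(X + X)**2 = 4*(2*X)**2 = 4*(4*X**2) = 16*X**2)
u(R, O) = -11 (u(R, O) = -11 + 0 = -11)
383 + u(k(-4, 3), -15)*(-213) = 383 - 11*(-213) = 383 + 2343 = 2726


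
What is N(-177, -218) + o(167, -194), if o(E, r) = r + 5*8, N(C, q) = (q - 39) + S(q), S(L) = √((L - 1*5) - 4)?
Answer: -411 + I*√227 ≈ -411.0 + 15.067*I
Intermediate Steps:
S(L) = √(-9 + L) (S(L) = √((L - 5) - 4) = √((-5 + L) - 4) = √(-9 + L))
N(C, q) = -39 + q + √(-9 + q) (N(C, q) = (q - 39) + √(-9 + q) = (-39 + q) + √(-9 + q) = -39 + q + √(-9 + q))
o(E, r) = 40 + r (o(E, r) = r + 40 = 40 + r)
N(-177, -218) + o(167, -194) = (-39 - 218 + √(-9 - 218)) + (40 - 194) = (-39 - 218 + √(-227)) - 154 = (-39 - 218 + I*√227) - 154 = (-257 + I*√227) - 154 = -411 + I*√227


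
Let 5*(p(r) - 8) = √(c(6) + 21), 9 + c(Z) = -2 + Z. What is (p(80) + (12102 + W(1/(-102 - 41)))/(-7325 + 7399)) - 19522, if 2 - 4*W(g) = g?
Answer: -4095160493/211640 ≈ -19350.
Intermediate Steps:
c(Z) = -11 + Z (c(Z) = -9 + (-2 + Z) = -11 + Z)
W(g) = ½ - g/4
p(r) = 44/5 (p(r) = 8 + √((-11 + 6) + 21)/5 = 8 + √(-5 + 21)/5 = 8 + √16/5 = 8 + (⅕)*4 = 8 + ⅘ = 44/5)
(p(80) + (12102 + W(1/(-102 - 41)))/(-7325 + 7399)) - 19522 = (44/5 + (12102 + (½ - 1/(4*(-102 - 41))))/(-7325 + 7399)) - 19522 = (44/5 + (12102 + (½ - ¼/(-143)))/74) - 19522 = (44/5 + (12102 + (½ - ¼*(-1/143)))*(1/74)) - 19522 = (44/5 + (12102 + (½ + 1/572))*(1/74)) - 19522 = (44/5 + (12102 + 287/572)*(1/74)) - 19522 = (44/5 + (6922631/572)*(1/74)) - 19522 = (44/5 + 6922631/42328) - 19522 = 36475587/211640 - 19522 = -4095160493/211640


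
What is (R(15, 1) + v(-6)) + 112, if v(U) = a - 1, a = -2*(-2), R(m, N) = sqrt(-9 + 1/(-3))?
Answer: 115 + 2*I*sqrt(21)/3 ≈ 115.0 + 3.055*I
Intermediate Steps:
R(m, N) = 2*I*sqrt(21)/3 (R(m, N) = sqrt(-9 - 1/3) = sqrt(-28/3) = 2*I*sqrt(21)/3)
a = 4
v(U) = 3 (v(U) = 4 - 1 = 3)
(R(15, 1) + v(-6)) + 112 = (2*I*sqrt(21)/3 + 3) + 112 = (3 + 2*I*sqrt(21)/3) + 112 = 115 + 2*I*sqrt(21)/3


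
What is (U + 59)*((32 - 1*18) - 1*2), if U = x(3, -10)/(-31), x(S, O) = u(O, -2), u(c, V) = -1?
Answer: 21960/31 ≈ 708.39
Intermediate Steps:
x(S, O) = -1
U = 1/31 (U = -1/(-31) = -1*(-1/31) = 1/31 ≈ 0.032258)
(U + 59)*((32 - 1*18) - 1*2) = (1/31 + 59)*((32 - 1*18) - 1*2) = 1830*((32 - 18) - 2)/31 = 1830*(14 - 2)/31 = (1830/31)*12 = 21960/31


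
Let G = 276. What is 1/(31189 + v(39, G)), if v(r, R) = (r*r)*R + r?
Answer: 1/451024 ≈ 2.2172e-6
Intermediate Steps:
v(r, R) = r + R*r² (v(r, R) = r²*R + r = R*r² + r = r + R*r²)
1/(31189 + v(39, G)) = 1/(31189 + 39*(1 + 276*39)) = 1/(31189 + 39*(1 + 10764)) = 1/(31189 + 39*10765) = 1/(31189 + 419835) = 1/451024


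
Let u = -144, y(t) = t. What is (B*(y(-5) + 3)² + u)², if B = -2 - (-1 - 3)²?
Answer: 46656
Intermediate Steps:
B = -18 (B = -2 - 1*(-4)² = -2 - 1*16 = -2 - 16 = -18)
(B*(y(-5) + 3)² + u)² = (-18*(-5 + 3)² - 144)² = (-18*(-2)² - 144)² = (-18*4 - 144)² = (-72 - 144)² = (-216)² = 46656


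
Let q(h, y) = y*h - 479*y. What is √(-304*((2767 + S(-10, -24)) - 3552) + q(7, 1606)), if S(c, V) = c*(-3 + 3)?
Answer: 4*I*√32462 ≈ 720.69*I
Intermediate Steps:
S(c, V) = 0 (S(c, V) = c*0 = 0)
q(h, y) = -479*y + h*y (q(h, y) = h*y - 479*y = -479*y + h*y)
√(-304*((2767 + S(-10, -24)) - 3552) + q(7, 1606)) = √(-304*((2767 + 0) - 3552) + 1606*(-479 + 7)) = √(-304*(2767 - 3552) + 1606*(-472)) = √(-304*(-785) - 758032) = √(238640 - 758032) = √(-519392) = 4*I*√32462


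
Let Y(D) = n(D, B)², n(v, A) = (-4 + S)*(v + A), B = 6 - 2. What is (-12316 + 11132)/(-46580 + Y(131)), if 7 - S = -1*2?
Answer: -1184/409045 ≈ -0.0028945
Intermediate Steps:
B = 4
S = 9 (S = 7 - (-1)*2 = 7 - 1*(-2) = 7 + 2 = 9)
n(v, A) = 5*A + 5*v (n(v, A) = (-4 + 9)*(v + A) = 5*(A + v) = 5*A + 5*v)
Y(D) = (20 + 5*D)² (Y(D) = (5*4 + 5*D)² = (20 + 5*D)²)
(-12316 + 11132)/(-46580 + Y(131)) = (-12316 + 11132)/(-46580 + 25*(4 + 131)²) = -1184/(-46580 + 25*135²) = -1184/(-46580 + 25*18225) = -1184/(-46580 + 455625) = -1184/409045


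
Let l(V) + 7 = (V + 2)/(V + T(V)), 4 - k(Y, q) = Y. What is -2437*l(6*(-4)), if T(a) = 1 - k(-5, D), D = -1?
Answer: 246137/16 ≈ 15384.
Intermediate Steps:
k(Y, q) = 4 - Y
T(a) = -8 (T(a) = 1 - (4 - 1*(-5)) = 1 - (4 + 5) = 1 - 1*9 = 1 - 9 = -8)
l(V) = -7 + (2 + V)/(-8 + V) (l(V) = -7 + (V + 2)/(V - 8) = -7 + (2 + V)/(-8 + V))
-2437*l(6*(-4)) = -4874*(29 - 18*(-4))/(-8 + 6*(-4)) = -4874*(29 - 3*(-24))/(-8 - 24) = -4874*(29 + 72)/(-32) = -4874*(-1)*101/32 = -2437*(-101/16) = 246137/16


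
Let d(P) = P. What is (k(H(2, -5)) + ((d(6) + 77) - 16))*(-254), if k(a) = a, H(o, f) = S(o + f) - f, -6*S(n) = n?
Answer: -18415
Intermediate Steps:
S(n) = -n/6
H(o, f) = -7*f/6 - o/6 (H(o, f) = -(o + f)/6 - f = -(f + o)/6 - f = (-f/6 - o/6) - f = -7*f/6 - o/6)
(k(H(2, -5)) + ((d(6) + 77) - 16))*(-254) = ((-7/6*(-5) - 1/6*2) + ((6 + 77) - 16))*(-254) = ((35/6 - 1/3) + (83 - 16))*(-254) = (11/2 + 67)*(-254) = (145/2)*(-254) = -18415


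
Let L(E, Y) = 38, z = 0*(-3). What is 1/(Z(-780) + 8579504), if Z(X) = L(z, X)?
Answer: 1/8579542 ≈ 1.1656e-7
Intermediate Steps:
z = 0
Z(X) = 38
1/(Z(-780) + 8579504) = 1/(38 + 8579504) = 1/8579542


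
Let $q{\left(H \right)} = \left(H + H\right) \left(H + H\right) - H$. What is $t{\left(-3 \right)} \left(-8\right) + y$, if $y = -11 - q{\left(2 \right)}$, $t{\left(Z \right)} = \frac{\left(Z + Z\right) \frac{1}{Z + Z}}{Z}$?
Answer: $- \frac{67}{3} \approx -22.333$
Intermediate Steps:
$q{\left(H \right)} = - H + 4 H^{2}$ ($q{\left(H \right)} = 2 H 2 H - H = 4 H^{2} - H = - H + 4 H^{2}$)
$t{\left(Z \right)} = \frac{1}{Z}$ ($t{\left(Z \right)} = \frac{2 Z \frac{1}{2 Z}}{Z} = 1 \frac{1}{Z} = \frac{1}{Z}$)
$y = -25$ ($y = -11 - 2 \left(-1 + 4 \cdot 2\right) = -11 - 2 \left(-1 + 8\right) = -11 - 2 \cdot 7 = -11 - 14 = -25$)
$t{\left(-3 \right)} \left(-8\right) + y = \frac{1}{-3} \left(-8\right) - 25 = \left(- \frac{1}{3}\right) \left(-8\right) - 25 = \frac{8}{3} - 25 = - \frac{67}{3}$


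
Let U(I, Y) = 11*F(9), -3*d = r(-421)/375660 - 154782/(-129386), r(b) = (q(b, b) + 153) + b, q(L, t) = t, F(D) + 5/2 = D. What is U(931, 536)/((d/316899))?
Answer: -1651963359757343490/29028129583 ≈ -5.6909e+7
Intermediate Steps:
F(D) = -5/2 + D
r(b) = 153 + 2*b (r(b) = (b + 153) + b = (153 + b) + b = 153 + 2*b)
d = -29028129583/72907717140 (d = -((153 + 2*(-421))/375660 - 154782/(-129386))/3 = -((153 - 842)*(1/375660) - 154782*(-1/129386))/3 = -(-689*1/375660 + 77391/64693)/3 = -(-689/375660 + 77391/64693)/3 = -1/3*29028129583/24302572380 = -29028129583/72907717140 ≈ -0.39815)
U(I, Y) = 143/2 (U(I, Y) = 11*(-5/2 + 9) = 11*(13/2) = 143/2)
U(931, 536)/((d/316899)) = 143/(2*((-29028129583/72907717140/316899))) = 143/(2*((-29028129583/72907717140*1/316899))) = 143/(2*(-29028129583/23104382653948860)) = (143/2)*(-23104382653948860/29028129583) = -1651963359757343490/29028129583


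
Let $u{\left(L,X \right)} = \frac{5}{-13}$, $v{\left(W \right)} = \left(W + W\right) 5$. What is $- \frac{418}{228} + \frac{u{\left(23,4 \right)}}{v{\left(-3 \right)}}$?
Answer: $- \frac{71}{39} \approx -1.8205$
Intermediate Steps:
$v{\left(W \right)} = 10 W$ ($v{\left(W \right)} = 2 W 5 = 10 W$)
$u{\left(L,X \right)} = - \frac{5}{13}$ ($u{\left(L,X \right)} = 5 \left(- \frac{1}{13}\right) = - \frac{5}{13}$)
$- \frac{418}{228} + \frac{u{\left(23,4 \right)}}{v{\left(-3 \right)}} = - \frac{418}{228} - \frac{5}{13 \cdot 10 \left(-3\right)} = \left(-418\right) \frac{1}{228} - \frac{5}{13 \left(-30\right)} = - \frac{11}{6} - - \frac{1}{78} = - \frac{11}{6} + \frac{1}{78} = - \frac{71}{39}$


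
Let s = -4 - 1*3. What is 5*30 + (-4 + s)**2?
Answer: 271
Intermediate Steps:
s = -7 (s = -4 - 3 = -7)
5*30 + (-4 + s)**2 = 5*30 + (-4 - 7)**2 = 150 + (-11)**2 = 150 + 121 = 271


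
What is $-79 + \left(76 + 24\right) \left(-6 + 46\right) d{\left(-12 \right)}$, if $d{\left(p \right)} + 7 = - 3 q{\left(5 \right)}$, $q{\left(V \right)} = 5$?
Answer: $-88079$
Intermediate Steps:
$d{\left(p \right)} = -22$ ($d{\left(p \right)} = -7 - 15 = -22$)
$-79 + \left(76 + 24\right) \left(-6 + 46\right) d{\left(-12 \right)} = -79 + \left(76 + 24\right) \left(-6 + 46\right) \left(-22\right) = -79 + 100 \cdot 40 \left(-22\right) = -79 + 4000 \left(-22\right) = -79 - 88000 = -88079$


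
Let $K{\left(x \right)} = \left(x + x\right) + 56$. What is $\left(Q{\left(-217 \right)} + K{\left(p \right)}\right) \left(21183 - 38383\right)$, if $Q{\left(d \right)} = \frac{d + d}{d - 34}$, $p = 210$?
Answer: $- \frac{2062452000}{251} \approx -8.2169 \cdot 10^{6}$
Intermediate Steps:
$Q{\left(d \right)} = \frac{2 d}{-34 + d}$
$K{\left(x \right)} = 56 + 2 x$ ($K{\left(x \right)} = 2 x + 56 = 56 + 2 x$)
$\left(Q{\left(-217 \right)} + K{\left(p \right)}\right) \left(21183 - 38383\right) = \left(2 \left(-217\right) \frac{1}{-34 - 217} + \left(56 + 2 \cdot 210\right)\right) \left(21183 - 38383\right) = \left(2 \left(-217\right) \frac{1}{-251} + \left(56 + 420\right)\right) \left(-17200\right) = \left(2 \left(-217\right) \left(- \frac{1}{251}\right) + 476\right) \left(-17200\right) = \left(\frac{434}{251} + 476\right) \left(-17200\right) = \frac{119910}{251} \left(-17200\right) = - \frac{2062452000}{251}$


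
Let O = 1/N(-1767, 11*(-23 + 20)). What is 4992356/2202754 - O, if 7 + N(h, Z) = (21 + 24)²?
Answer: 5036185827/2222578786 ≈ 2.2659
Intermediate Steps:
N(h, Z) = 2018 (N(h, Z) = -7 + (21 + 24)² = -7 + 45² = -7 + 2025 = 2018)
O = 1/2018 ≈ 0.00049554
4992356/2202754 - O = 4992356/2202754 - 1*1/2018 = 4992356*(1/2202754) - 1/2018 = 2496178/1101377 - 1/2018 = 5036185827/2222578786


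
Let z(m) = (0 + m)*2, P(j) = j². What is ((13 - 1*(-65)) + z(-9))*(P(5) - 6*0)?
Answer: 1500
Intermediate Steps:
z(m) = 2*m (z(m) = m*2 = 2*m)
((13 - 1*(-65)) + z(-9))*(P(5) - 6*0) = ((13 - 1*(-65)) + 2*(-9))*(5² - 6*0) = ((13 + 65) - 18)*(25 + 0) = (78 - 18)*25 = 60*25 = 1500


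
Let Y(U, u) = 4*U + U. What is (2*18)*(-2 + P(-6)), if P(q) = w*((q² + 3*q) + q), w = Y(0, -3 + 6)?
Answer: -72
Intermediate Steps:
Y(U, u) = 5*U
w = 0 (w = 5*0 = 0)
P(q) = 0 (P(q) = 0*((q² + 3*q) + q) = 0*(q² + 4*q) = 0)
(2*18)*(-2 + P(-6)) = (2*18)*(-2 + 0) = 36*(-2) = -72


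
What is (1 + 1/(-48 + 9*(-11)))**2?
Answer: 21316/21609 ≈ 0.98644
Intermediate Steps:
(1 + 1/(-48 + 9*(-11)))**2 = (1 + 1/(-48 - 99))**2 = (1 + 1/(-147))**2 = (1 - 1/147)**2 = (146/147)**2 = 21316/21609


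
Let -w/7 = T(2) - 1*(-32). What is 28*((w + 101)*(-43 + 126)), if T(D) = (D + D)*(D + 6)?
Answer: -806428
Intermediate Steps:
T(D) = 2*D*(6 + D) (T(D) = (2*D)*(6 + D) = 2*D*(6 + D))
w = -448 (w = -7*(2*2*(6 + 2) - 1*(-32)) = -7*(2*2*8 + 32) = -7*(32 + 32) = -7*64 = -448)
28*((w + 101)*(-43 + 126)) = 28*((-448 + 101)*(-43 + 126)) = 28*(-347*83) = 28*(-28801) = -806428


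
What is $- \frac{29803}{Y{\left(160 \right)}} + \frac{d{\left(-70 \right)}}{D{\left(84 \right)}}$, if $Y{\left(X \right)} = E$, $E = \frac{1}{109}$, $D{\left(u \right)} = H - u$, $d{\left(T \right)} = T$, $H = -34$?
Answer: $- \frac{191663058}{59} \approx -3.2485 \cdot 10^{6}$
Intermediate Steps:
$D{\left(u \right)} = -34 - u$
$E = \frac{1}{109} \approx 0.0091743$
$Y{\left(X \right)} = \frac{1}{109}$
$- \frac{29803}{Y{\left(160 \right)}} + \frac{d{\left(-70 \right)}}{D{\left(84 \right)}} = - 29803 \frac{1}{\frac{1}{109}} - \frac{70}{-34 - 84} = \left(-29803\right) 109 - \frac{70}{-34 - 84} = -3248527 - \frac{70}{-118} = -3248527 - - \frac{35}{59} = -3248527 + \frac{35}{59} = - \frac{191663058}{59}$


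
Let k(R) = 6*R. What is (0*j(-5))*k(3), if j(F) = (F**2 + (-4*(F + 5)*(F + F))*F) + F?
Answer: 0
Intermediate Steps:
j(F) = F + F**2 - 8*F**2*(5 + F) (j(F) = (F**2 + (-4*(5 + F)*2*F)*F) + F = (F**2 + (-8*F*(5 + F))*F) + F = (F**2 - 8*F**2*(5 + F)) + F = F + F**2 - 8*F**2*(5 + F))
(0*j(-5))*k(3) = (0*(-5*(1 - 39*(-5) - 8*(-5)**2)))*(6*3) = (0*(-5*(1 + 195 - 8*25)))*18 = (0*(-5*(1 + 195 - 200)))*18 = (0*(-5*(-4)))*18 = (0*20)*18 = 0*18 = 0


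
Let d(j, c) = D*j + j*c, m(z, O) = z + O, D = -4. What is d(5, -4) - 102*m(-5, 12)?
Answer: -754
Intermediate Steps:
m(z, O) = O + z
d(j, c) = -4*j + c*j (d(j, c) = -4*j + j*c = -4*j + c*j)
d(5, -4) - 102*m(-5, 12) = 5*(-4 - 4) - 102*(12 - 5) = 5*(-8) - 102*7 = -40 - 714 = -754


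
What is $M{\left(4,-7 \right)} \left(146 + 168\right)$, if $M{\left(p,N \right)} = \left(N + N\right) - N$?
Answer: $-2198$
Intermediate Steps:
$M{\left(p,N \right)} = N$ ($M{\left(p,N \right)} = 2 N - N = N$)
$M{\left(4,-7 \right)} \left(146 + 168\right) = - 7 \left(146 + 168\right) = \left(-7\right) 314 = -2198$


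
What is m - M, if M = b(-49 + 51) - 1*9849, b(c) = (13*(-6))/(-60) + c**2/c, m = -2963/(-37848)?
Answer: 1863215083/189240 ≈ 9845.8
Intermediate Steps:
m = 2963/37848 (m = -2963*(-1/37848) = 2963/37848 ≈ 0.078287)
b(c) = 13/10 + c (b(c) = -78*(-1/60) + c = 13/10 + c)
M = -98457/10 (M = (13/10 + (-49 + 51)) - 1*9849 = (13/10 + 2) - 9849 = 33/10 - 9849 = -98457/10 ≈ -9845.7)
m - M = 2963/37848 - 1*(-98457/10) = 2963/37848 + 98457/10 = 1863215083/189240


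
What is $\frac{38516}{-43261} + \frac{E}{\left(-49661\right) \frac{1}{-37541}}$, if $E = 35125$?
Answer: $\frac{57043236942049}{2148384521} \approx 26552.0$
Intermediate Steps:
$\frac{38516}{-43261} + \frac{E}{\left(-49661\right) \frac{1}{-37541}} = \frac{38516}{-43261} + \frac{35125}{\left(-49661\right) \frac{1}{-37541}} = 38516 \left(- \frac{1}{43261}\right) + \frac{35125}{\left(-49661\right) \left(- \frac{1}{37541}\right)} = - \frac{38516}{43261} + \frac{35125}{\frac{49661}{37541}} = - \frac{38516}{43261} + 35125 \cdot \frac{37541}{49661} = - \frac{38516}{43261} + \frac{1318627625}{49661} = \frac{57043236942049}{2148384521}$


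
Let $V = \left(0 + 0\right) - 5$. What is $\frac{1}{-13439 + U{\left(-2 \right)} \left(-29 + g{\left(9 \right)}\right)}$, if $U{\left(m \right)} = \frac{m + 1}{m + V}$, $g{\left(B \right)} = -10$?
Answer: $- \frac{7}{94112} \approx -7.4379 \cdot 10^{-5}$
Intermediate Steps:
$V = -5$ ($V = 0 - 5 = -5$)
$U{\left(m \right)} = \frac{1 + m}{-5 + m}$ ($U{\left(m \right)} = \frac{m + 1}{m - 5} = \frac{1 + m}{-5 + m}$)
$\frac{1}{-13439 + U{\left(-2 \right)} \left(-29 + g{\left(9 \right)}\right)} = \frac{1}{-13439 + \frac{1 - 2}{-5 - 2} \left(-29 - 10\right)} = \frac{1}{-13439 + \frac{1}{-7} \left(-1\right) \left(-39\right)} = \frac{1}{-13439 + \left(- \frac{1}{7}\right) \left(-1\right) \left(-39\right)} = \frac{1}{-13439 + \frac{1}{7} \left(-39\right)} = \frac{1}{-13439 - \frac{39}{7}} = \frac{1}{- \frac{94112}{7}} = - \frac{7}{94112}$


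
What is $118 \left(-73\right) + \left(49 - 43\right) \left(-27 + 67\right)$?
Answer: $-8374$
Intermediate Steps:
$118 \left(-73\right) + \left(49 - 43\right) \left(-27 + 67\right) = -8614 + 6 \cdot 40 = -8614 + 240 = -8374$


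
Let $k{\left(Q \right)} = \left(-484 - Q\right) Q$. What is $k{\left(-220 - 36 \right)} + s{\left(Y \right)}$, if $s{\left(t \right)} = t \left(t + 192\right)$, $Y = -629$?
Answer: $333241$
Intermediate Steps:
$s{\left(t \right)} = t \left(192 + t\right)$
$k{\left(Q \right)} = Q \left(-484 - Q\right)$
$k{\left(-220 - 36 \right)} + s{\left(Y \right)} = - \left(-220 - 36\right) \left(484 - 256\right) - 629 \left(192 - 629\right) = \left(-1\right) \left(-256\right) \left(484 - 256\right) - -274873 = \left(-1\right) \left(-256\right) 228 + 274873 = 58368 + 274873 = 333241$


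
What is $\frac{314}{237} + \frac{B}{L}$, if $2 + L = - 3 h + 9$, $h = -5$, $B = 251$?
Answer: $\frac{66395}{5214} \approx 12.734$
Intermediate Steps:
$L = 22$ ($L = -2 + \left(\left(-3\right) \left(-5\right) + 9\right) = -2 + \left(15 + 9\right) = -2 + 24 = 22$)
$\frac{314}{237} + \frac{B}{L} = \frac{314}{237} + \frac{251}{22} = \frac{66395}{5214}$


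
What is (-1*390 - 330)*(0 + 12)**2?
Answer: -103680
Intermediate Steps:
(-1*390 - 330)*(0 + 12)**2 = (-390 - 330)*12**2 = -720*144 = -103680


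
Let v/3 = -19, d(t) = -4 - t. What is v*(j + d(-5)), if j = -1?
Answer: 0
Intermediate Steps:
v = -57 (v = 3*(-19) = -57)
v*(j + d(-5)) = -57*(-1 + (-4 - 1*(-5))) = -57*(-1 + (-4 + 5)) = -57*(-1 + 1) = -57*0 = 0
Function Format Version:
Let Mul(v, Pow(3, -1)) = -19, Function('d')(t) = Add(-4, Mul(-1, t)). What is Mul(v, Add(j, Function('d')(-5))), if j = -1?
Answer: 0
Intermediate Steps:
v = -57 (v = Mul(3, -19) = -57)
Mul(v, Add(j, Function('d')(-5))) = Mul(-57, Add(-1, Add(-4, Mul(-1, -5)))) = Mul(-57, Add(-1, Add(-4, 5))) = Mul(-57, Add(-1, 1)) = Mul(-57, 0) = 0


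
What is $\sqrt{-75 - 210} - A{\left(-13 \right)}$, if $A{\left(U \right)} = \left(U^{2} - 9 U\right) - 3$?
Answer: $-283 + i \sqrt{285} \approx -283.0 + 16.882 i$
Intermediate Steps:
$A{\left(U \right)} = -3 + U^{2} - 9 U$
$\sqrt{-75 - 210} - A{\left(-13 \right)} = \sqrt{-75 - 210} - \left(-3 + \left(-13\right)^{2} - -117\right) = \sqrt{-285} - \left(-3 + 169 + 117\right) = i \sqrt{285} - 283 = -283 + i \sqrt{285}$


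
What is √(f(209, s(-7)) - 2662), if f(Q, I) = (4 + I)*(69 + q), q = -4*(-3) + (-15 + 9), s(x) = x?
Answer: I*√2887 ≈ 53.731*I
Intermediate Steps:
q = 6 (q = 12 - 6 = 6)
f(Q, I) = 300 + 75*I (f(Q, I) = (4 + I)*(69 + 6) = (4 + I)*75 = 300 + 75*I)
√(f(209, s(-7)) - 2662) = √((300 + 75*(-7)) - 2662) = √((300 - 525) - 2662) = √(-225 - 2662) = √(-2887) = I*√2887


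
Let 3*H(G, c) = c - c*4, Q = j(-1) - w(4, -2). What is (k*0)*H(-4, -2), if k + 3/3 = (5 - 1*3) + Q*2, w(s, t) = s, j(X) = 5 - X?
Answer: 0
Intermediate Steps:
Q = 2 (Q = (5 - 1*(-1)) - 1*4 = (5 + 1) - 4 = 6 - 4 = 2)
H(G, c) = -c (H(G, c) = (c - c*4)/3 = (c - 4*c)/3 = (-3*c)/3 = -c)
k = 5 (k = -1 + ((5 - 1*3) + 2*2) = -1 + ((5 - 3) + 4) = -1 + (2 + 4) = -1 + 6 = 5)
(k*0)*H(-4, -2) = (5*0)*(-1*(-2)) = 0*2 = 0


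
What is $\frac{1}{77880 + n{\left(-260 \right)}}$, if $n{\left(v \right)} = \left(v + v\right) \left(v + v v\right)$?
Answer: $- \frac{1}{34938920} \approx -2.8621 \cdot 10^{-8}$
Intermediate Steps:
$n{\left(v \right)} = 2 v \left(v + v^{2}\right)$
$\frac{1}{77880 + n{\left(-260 \right)}} = \frac{1}{77880 + 2 \left(-260\right)^{2} \left(1 - 260\right)} = \frac{1}{77880 + 2 \cdot 67600 \left(-259\right)} = \frac{1}{77880 - 35016800} = \frac{1}{-34938920} = - \frac{1}{34938920}$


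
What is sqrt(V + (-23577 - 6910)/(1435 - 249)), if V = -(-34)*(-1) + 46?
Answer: I*sqrt(19278430)/1186 ≈ 3.7021*I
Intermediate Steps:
V = 12 (V = -17*2 + 46 = -34 + 46 = 12)
sqrt(V + (-23577 - 6910)/(1435 - 249)) = sqrt(12 + (-23577 - 6910)/(1435 - 249)) = sqrt(12 - 30487/1186) = sqrt(-16255/1186) = I*sqrt(19278430)/1186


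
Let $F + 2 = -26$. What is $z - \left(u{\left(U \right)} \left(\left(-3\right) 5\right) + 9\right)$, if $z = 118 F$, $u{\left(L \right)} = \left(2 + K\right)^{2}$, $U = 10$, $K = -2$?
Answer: $-3313$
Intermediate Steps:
$F = -28$ ($F = -2 - 26 = -28$)
$u{\left(L \right)} = 0$ ($u{\left(L \right)} = \left(2 - 2\right)^{2} = 0^{2} = 0$)
$z = -3304$ ($z = 118 \left(-28\right) = -3304$)
$z - \left(u{\left(U \right)} \left(\left(-3\right) 5\right) + 9\right) = -3304 - \left(0 \left(\left(-3\right) 5\right) + 9\right) = -3304 - \left(0 \left(-15\right) + 9\right) = -3304 - \left(0 + 9\right) = -3304 - 9 = -3313$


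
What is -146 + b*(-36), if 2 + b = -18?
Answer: 574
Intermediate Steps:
b = -20 (b = -2 - 18 = -20)
-146 + b*(-36) = -146 - 20*(-36) = -146 + 720 = 574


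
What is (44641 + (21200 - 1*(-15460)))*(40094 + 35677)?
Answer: 6160258071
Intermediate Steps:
(44641 + (21200 - 1*(-15460)))*(40094 + 35677) = (44641 + (21200 + 15460))*75771 = (44641 + 36660)*75771 = 81301*75771 = 6160258071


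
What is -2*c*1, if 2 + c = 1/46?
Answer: 91/23 ≈ 3.9565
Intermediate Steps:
c = -91/46 (c = -2 + 1/46 = -91/46 ≈ -1.9783)
-2*c*1 = -2*(-91/46)*1 = (91/23)*1 = 91/23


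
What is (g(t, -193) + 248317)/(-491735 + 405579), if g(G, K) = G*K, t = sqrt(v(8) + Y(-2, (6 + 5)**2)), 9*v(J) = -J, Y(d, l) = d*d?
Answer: -248317/86156 + 193*sqrt(7)/129234 ≈ -2.8782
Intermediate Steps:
Y(d, l) = d**2
v(J) = -J/9 (v(J) = (-J)/9 = -J/9)
t = 2*sqrt(7)/3 (t = sqrt(-1/9*8 + (-2)**2) = sqrt(-8/9 + 4) = sqrt(28/9) = 2*sqrt(7)/3 ≈ 1.7638)
(g(t, -193) + 248317)/(-491735 + 405579) = ((2*sqrt(7)/3)*(-193) + 248317)/(-491735 + 405579) = (-386*sqrt(7)/3 + 248317)/(-86156) = (248317 - 386*sqrt(7)/3)*(-1/86156) = -248317/86156 + 193*sqrt(7)/129234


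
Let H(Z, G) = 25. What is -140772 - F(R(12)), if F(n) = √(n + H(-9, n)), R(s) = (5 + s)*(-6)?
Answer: -140772 - I*√77 ≈ -1.4077e+5 - 8.775*I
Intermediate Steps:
R(s) = -30 - 6*s
F(n) = √(25 + n) (F(n) = √(n + 25) = √(25 + n))
-140772 - F(R(12)) = -140772 - √(25 + (-30 - 6*12)) = -140772 - √(25 + (-30 - 72)) = -140772 - √(25 - 102) = -140772 - √(-77) = -140772 - I*√77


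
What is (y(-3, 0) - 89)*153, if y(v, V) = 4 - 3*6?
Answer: -15759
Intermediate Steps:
y(v, V) = -14 (y(v, V) = 4 - 18 = -14)
(y(-3, 0) - 89)*153 = (-14 - 89)*153 = -103*153 = -15759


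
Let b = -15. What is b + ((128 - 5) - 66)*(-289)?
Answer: -16488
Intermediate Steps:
b + ((128 - 5) - 66)*(-289) = -15 + ((128 - 5) - 66)*(-289) = -15 + (123 - 66)*(-289) = -15 + 57*(-289) = -15 - 16473 = -16488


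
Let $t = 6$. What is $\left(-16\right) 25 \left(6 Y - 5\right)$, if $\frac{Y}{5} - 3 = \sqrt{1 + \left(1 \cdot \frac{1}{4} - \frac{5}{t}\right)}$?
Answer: $-34000 - 2000 \sqrt{15} \approx -41746.0$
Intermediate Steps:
$Y = 15 + \frac{5 \sqrt{15}}{6}$ ($Y = 15 + 5 \sqrt{1 + \left(1 \cdot \frac{1}{4} - \frac{5}{6}\right)} = 15 + 5 \sqrt{1 + \left(\frac{1}{4} - \frac{5}{6}\right)} = 15 + 5 \sqrt{1 - \frac{7}{12}} = 15 + 5 \sqrt{\frac{5}{12}} = 15 + 5 \frac{\sqrt{15}}{6} = 15 + \frac{5 \sqrt{15}}{6} \approx 18.227$)
$\left(-16\right) 25 \left(6 Y - 5\right) = \left(-16\right) 25 \left(6 \left(15 + \frac{5 \sqrt{15}}{6}\right) - 5\right) = - 400 \left(\left(90 + 5 \sqrt{15}\right) - 5\right) = - 400 \left(85 + 5 \sqrt{15}\right) = -34000 - 2000 \sqrt{15}$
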